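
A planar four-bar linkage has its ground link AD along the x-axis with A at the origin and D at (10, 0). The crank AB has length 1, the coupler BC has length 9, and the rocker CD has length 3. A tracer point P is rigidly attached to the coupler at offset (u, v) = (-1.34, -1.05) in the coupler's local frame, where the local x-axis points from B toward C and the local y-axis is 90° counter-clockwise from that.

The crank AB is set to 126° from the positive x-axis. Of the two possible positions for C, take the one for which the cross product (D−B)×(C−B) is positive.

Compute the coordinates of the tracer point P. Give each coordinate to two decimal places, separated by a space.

A=(0,0), D=(10.00,0)
B = A + 1.00·(cos126°, sin126°) = (-0.5878, 0.8090)
|BD| = 10.6186
circle(B,9.00) ∩ circle(D,3.00): a=8.6996, h=2.3059
  candidates: C₊=(8.2622,2.4454) cross=24.486; C₋=(7.9108,-2.1530) cross=-24.486
  mode + wants cross > 0 → take C=(8.2622,2.4454) (cross=24.486)
ex = (C−B)/|BC| = (0.9833,0.1818); ey = (-0.1818,0.9833)
P = B + -1.34·ex + -1.05·ey = (-1.7145,-0.4671)

-1.71 -0.47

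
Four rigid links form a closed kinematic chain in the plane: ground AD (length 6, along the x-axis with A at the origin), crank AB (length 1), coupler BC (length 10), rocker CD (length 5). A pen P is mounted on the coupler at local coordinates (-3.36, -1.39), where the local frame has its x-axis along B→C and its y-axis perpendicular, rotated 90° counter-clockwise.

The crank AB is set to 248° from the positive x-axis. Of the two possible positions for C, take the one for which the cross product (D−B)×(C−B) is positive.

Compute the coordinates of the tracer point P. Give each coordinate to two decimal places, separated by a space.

A=(0,0), D=(6.00,0)
B = A + 1.00·(cos248°, sin248°) = (-0.3746, -0.9272)
|BD| = 6.4417
circle(B,10.00) ∩ circle(D,5.00): a=9.0423, h=4.2705
  candidates: C₊=(7.9589,4.6003) cross=27.509; C₋=(9.1882,-3.8517) cross=-27.509
  mode + wants cross > 0 → take C=(7.9589,4.6003) (cross=27.509)
ex = (C−B)/|BC| = (0.8333,0.5527); ey = (-0.5527,0.8333)
P = B + -3.36·ex + -1.39·ey = (-2.4063,-3.9428)

-2.41 -3.94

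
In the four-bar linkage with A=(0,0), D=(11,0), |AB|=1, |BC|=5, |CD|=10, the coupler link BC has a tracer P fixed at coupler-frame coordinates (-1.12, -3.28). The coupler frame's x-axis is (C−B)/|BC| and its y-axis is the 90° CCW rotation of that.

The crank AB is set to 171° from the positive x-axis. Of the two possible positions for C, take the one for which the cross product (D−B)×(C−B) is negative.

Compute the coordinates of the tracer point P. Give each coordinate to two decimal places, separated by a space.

A=(0,0), D=(11.00,0)
B = A + 1.00·(cos171°, sin171°) = (-0.9877, 0.1564)
|BD| = 11.9887
circle(B,5.00) ∩ circle(D,10.00): a=2.8664, h=4.0968
  candidates: C₊=(1.9319,4.2155) cross=49.115; C₋=(1.8250,-3.9774) cross=-49.115
  mode - wants cross < 0 → take C=(1.8250,-3.9774) (cross=-49.115)
ex = (C−B)/|BC| = (0.5625,-0.8268); ey = (0.8268,0.5625)
P = B + -1.12·ex + -3.28·ey = (-4.3295,-0.7627)

-4.33 -0.76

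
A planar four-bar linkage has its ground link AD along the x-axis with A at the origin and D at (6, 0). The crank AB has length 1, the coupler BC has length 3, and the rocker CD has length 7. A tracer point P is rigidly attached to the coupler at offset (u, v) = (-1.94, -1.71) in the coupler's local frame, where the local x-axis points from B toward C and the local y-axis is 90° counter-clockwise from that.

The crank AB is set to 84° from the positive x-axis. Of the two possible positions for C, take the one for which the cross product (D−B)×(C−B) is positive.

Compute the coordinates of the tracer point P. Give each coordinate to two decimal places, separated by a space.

1.72 -1.03

A=(0,0), D=(6.00,0)
B = A + 1.00·(cos84°, sin84°) = (0.1045, 0.9945)
|BD| = 5.9788
circle(B,3.00) ∩ circle(D,7.00): a=-0.3558, h=2.9788
  candidates: C₊=(0.2492,3.9910) cross=17.810; C₋=(-0.7418,-1.8836) cross=-17.810
  mode + wants cross > 0 → take C=(0.2492,3.9910) (cross=17.810)
ex = (C−B)/|BC| = (0.0482,0.9988); ey = (-0.9988,0.0482)
P = B + -1.94·ex + -1.71·ey = (1.7190,-1.0257)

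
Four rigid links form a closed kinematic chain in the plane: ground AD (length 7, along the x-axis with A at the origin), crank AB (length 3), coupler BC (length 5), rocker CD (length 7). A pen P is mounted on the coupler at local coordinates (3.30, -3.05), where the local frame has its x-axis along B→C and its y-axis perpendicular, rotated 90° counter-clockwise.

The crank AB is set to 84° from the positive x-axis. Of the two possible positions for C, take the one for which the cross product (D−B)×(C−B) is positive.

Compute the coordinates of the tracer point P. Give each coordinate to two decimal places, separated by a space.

4.81 2.93

A=(0,0), D=(7.00,0)
B = A + 3.00·(cos84°, sin84°) = (0.3136, 2.9836)
|BD| = 7.3219
circle(B,5.00) ∩ circle(D,7.00): a=2.0220, h=4.5729
  candidates: C₊=(4.0235,6.3357) cross=33.482; C₋=(0.2967,-2.0164) cross=-33.482
  mode + wants cross > 0 → take C=(4.0235,6.3357) (cross=33.482)
ex = (C−B)/|BC| = (0.7420,0.6704); ey = (-0.6704,0.7420)
P = B + 3.30·ex + -3.05·ey = (4.8069,2.9329)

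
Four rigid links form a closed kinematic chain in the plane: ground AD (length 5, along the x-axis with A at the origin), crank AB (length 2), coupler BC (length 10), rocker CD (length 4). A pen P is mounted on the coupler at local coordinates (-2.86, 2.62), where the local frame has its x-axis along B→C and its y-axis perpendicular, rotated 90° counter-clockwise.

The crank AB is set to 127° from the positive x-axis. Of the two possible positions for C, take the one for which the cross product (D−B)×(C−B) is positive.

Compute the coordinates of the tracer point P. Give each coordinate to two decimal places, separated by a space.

-3.98 4.31

A=(0,0), D=(5.00,0)
B = A + 2.00·(cos127°, sin127°) = (-1.2036, 1.5973)
|BD| = 6.4060
circle(B,10.00) ∩ circle(D,4.00): a=9.7594, h=2.1805
  candidates: C₊=(8.7912,1.2755) cross=13.968; C₋=(7.7038,-2.9478) cross=-13.968
  mode + wants cross > 0 → take C=(8.7912,1.2755) (cross=13.968)
ex = (C−B)/|BC| = (0.9995,-0.0322); ey = (0.0322,0.9995)
P = B + -2.86·ex + 2.62·ey = (-3.9778,4.3079)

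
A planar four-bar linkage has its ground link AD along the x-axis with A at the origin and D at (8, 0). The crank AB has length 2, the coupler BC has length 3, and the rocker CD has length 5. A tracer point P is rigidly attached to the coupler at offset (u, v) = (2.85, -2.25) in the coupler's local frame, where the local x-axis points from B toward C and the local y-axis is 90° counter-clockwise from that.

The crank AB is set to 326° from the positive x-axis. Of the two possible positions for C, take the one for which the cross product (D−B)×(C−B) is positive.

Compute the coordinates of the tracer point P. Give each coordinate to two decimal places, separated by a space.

5.06 0.15

A=(0,0), D=(8.00,0)
B = A + 2.00·(cos326°, sin326°) = (1.6581, -1.1184)
|BD| = 6.4398
circle(B,3.00) ∩ circle(D,5.00): a=1.9776, h=2.2559
  candidates: C₊=(3.2139,1.4467) cross=14.527; C₋=(3.9974,-2.9965) cross=-14.527
  mode + wants cross > 0 → take C=(3.2139,1.4467) (cross=14.527)
ex = (C−B)/|BC| = (0.5186,0.8550); ey = (-0.8550,0.5186)
P = B + 2.85·ex + -2.25·ey = (5.0599,0.1516)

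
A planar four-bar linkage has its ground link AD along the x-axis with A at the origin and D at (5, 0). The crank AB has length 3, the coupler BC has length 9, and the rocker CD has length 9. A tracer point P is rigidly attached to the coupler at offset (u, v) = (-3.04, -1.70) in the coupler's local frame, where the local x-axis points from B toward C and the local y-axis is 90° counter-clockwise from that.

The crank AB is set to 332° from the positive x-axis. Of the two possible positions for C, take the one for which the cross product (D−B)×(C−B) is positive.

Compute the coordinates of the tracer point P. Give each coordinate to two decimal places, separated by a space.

5.37 -3.58

A=(0,0), D=(5.00,0)
B = A + 3.00·(cos332°, sin332°) = (2.6488, -1.4084)
|BD| = 2.7407
circle(B,9.00) ∩ circle(D,9.00): a=1.3704, h=8.8951
  candidates: C₊=(-0.7466,6.9265) cross=24.379; C₋=(8.3955,-8.3349) cross=-24.379
  mode + wants cross > 0 → take C=(-0.7466,6.9265) (cross=24.379)
ex = (C−B)/|BC| = (-0.3773,0.9261); ey = (-0.9261,-0.3773)
P = B + -3.04·ex + -1.70·ey = (5.3701,-3.5824)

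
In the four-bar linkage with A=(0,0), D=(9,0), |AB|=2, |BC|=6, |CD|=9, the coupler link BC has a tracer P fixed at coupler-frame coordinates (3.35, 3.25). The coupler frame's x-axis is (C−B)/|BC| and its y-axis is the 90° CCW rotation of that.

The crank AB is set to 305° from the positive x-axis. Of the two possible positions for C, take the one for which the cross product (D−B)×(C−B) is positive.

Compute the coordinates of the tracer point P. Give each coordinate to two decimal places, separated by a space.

-2.11 1.70

A=(0,0), D=(9.00,0)
B = A + 2.00·(cos305°, sin305°) = (1.1472, -1.6383)
|BD| = 8.0219
circle(B,6.00) ∩ circle(D,9.00): a=1.2061, h=5.8775
  candidates: C₊=(1.1275,4.3617) cross=47.149; C₋=(3.5282,-7.1456) cross=-47.149
  mode + wants cross > 0 → take C=(1.1275,4.3617) (cross=47.149)
ex = (C−B)/|BC| = (-0.0033,1.0000); ey = (-1.0000,-0.0033)
P = B + 3.35·ex + 3.25·ey = (-2.1138,1.7010)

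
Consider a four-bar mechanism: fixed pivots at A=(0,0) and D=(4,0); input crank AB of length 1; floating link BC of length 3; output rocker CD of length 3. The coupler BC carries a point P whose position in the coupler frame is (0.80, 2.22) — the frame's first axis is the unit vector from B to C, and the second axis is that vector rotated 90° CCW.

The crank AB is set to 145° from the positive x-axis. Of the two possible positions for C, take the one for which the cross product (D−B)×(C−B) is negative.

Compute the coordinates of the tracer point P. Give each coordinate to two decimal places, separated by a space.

1.28 1.66

A=(0,0), D=(4.00,0)
B = A + 1.00·(cos145°, sin145°) = (-0.8192, 0.5736)
|BD| = 4.8532
circle(B,3.00) ∩ circle(D,3.00): a=2.4266, h=1.7640
  candidates: C₊=(1.7989,2.0384) cross=8.561; C₋=(1.3819,-1.4648) cross=-8.561
  mode - wants cross < 0 → take C=(1.3819,-1.4648) (cross=-8.561)
ex = (C−B)/|BC| = (0.7337,-0.6795); ey = (0.6795,0.7337)
P = B + 0.80·ex + 2.22·ey = (1.2762,1.6588)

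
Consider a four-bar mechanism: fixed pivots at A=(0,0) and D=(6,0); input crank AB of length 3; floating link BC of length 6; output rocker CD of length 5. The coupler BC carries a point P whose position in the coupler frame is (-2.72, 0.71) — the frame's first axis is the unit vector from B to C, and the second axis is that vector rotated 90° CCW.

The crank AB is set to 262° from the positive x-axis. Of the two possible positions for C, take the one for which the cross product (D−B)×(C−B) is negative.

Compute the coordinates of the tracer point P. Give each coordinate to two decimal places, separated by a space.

A=(0,0), D=(6.00,0)
B = A + 3.00·(cos262°, sin262°) = (-0.4175, -2.9708)
|BD| = 7.0718
circle(B,6.00) ∩ circle(D,5.00): a=4.3136, h=4.1704
  candidates: C₊=(1.7451,2.6259) cross=29.492; C₋=(5.2490,-4.9433) cross=-29.492
  mode - wants cross < 0 → take C=(5.2490,-4.9433) (cross=-29.492)
ex = (C−B)/|BC| = (0.9444,-0.3287); ey = (0.3287,0.9444)
P = B + -2.72·ex + 0.71·ey = (-2.7529,-1.4061)

-2.75 -1.41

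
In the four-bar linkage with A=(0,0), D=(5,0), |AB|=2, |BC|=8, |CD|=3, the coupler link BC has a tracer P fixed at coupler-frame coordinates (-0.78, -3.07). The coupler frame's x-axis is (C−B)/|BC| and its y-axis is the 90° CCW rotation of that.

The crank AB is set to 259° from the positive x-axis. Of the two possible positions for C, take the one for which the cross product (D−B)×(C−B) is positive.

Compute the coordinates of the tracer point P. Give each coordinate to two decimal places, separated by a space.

A=(0,0), D=(5.00,0)
B = A + 2.00·(cos259°, sin259°) = (-0.3816, -1.9633)
|BD| = 5.7285
circle(B,8.00) ∩ circle(D,3.00): a=7.6648, h=2.2915
  candidates: C₊=(6.0337,2.8163) cross=13.127; C₋=(7.6043,-1.4891) cross=-13.127
  mode + wants cross > 0 → take C=(6.0337,2.8163) (cross=13.127)
ex = (C−B)/|BC| = (0.8019,0.5974); ey = (-0.5974,0.8019)
P = B + -0.78·ex + -3.07·ey = (0.8270,-4.8911)

0.83 -4.89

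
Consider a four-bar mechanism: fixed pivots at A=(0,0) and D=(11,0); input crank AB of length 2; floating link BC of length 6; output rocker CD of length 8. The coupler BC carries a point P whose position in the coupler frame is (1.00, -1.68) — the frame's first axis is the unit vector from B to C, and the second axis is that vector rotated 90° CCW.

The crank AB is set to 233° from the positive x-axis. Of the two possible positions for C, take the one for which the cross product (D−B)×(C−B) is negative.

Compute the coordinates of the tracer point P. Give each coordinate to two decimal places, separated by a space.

-1.04 -3.55

A=(0,0), D=(11.00,0)
B = A + 2.00·(cos233°, sin233°) = (-1.2036, -1.5973)
|BD| = 12.3077
circle(B,6.00) ∩ circle(D,8.00): a=5.0164, h=3.2918
  candidates: C₊=(3.3431,2.3177) cross=40.515; C₋=(4.1975,-4.2102) cross=-40.515
  mode - wants cross < 0 → take C=(4.1975,-4.2102) (cross=-40.515)
ex = (C−B)/|BC| = (0.9002,-0.4355); ey = (0.4355,0.9002)
P = B + 1.00·ex + -1.68·ey = (-1.0351,-3.5451)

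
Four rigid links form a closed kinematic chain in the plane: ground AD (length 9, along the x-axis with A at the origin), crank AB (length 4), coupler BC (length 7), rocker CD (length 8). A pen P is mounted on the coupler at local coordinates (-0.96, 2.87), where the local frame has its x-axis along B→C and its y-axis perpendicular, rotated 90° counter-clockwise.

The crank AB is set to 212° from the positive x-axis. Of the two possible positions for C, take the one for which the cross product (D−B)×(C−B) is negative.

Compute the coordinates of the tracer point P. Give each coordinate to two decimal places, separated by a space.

A=(0,0), D=(9.00,0)
B = A + 4.00·(cos212°, sin212°) = (-3.3922, -2.1197)
|BD| = 12.5722
circle(B,7.00) ∩ circle(D,8.00): a=5.6895, h=4.0779
  candidates: C₊=(1.5284,2.8591) cross=51.268; C₋=(2.9034,-5.1799) cross=-51.268
  mode - wants cross < 0 → take C=(2.9034,-5.1799) (cross=-51.268)
ex = (C−B)/|BC| = (0.8994,-0.4372); ey = (0.4372,0.8994)
P = B + -0.96·ex + 2.87·ey = (-3.0009,0.8812)

-3.00 0.88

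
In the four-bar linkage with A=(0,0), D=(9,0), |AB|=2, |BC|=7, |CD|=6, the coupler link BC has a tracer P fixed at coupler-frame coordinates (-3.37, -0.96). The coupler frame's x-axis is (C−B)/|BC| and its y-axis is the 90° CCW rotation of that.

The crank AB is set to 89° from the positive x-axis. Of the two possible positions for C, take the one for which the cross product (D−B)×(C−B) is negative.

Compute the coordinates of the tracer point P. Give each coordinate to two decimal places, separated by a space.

-2.75 4.13

A=(0,0), D=(9.00,0)
B = A + 2.00·(cos89°, sin89°) = (0.0349, 1.9997)
|BD| = 9.1854
circle(B,7.00) ∩ circle(D,6.00): a=5.3003, h=4.5723
  candidates: C₊=(6.2035,5.3085) cross=41.999; C₋=(4.2127,-3.6169) cross=-41.999
  mode - wants cross < 0 → take C=(4.2127,-3.6169) (cross=-41.999)
ex = (C−B)/|BC| = (0.5968,-0.8024); ey = (0.8024,0.5968)
P = B + -3.37·ex + -0.96·ey = (-2.7467,4.1307)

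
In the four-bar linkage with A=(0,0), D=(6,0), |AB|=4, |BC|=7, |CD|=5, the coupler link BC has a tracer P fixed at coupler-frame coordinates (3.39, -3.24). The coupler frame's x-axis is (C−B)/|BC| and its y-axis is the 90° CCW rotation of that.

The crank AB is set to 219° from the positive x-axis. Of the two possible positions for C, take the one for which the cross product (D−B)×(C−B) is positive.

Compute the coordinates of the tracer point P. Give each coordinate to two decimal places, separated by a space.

A=(0,0), D=(6.00,0)
B = A + 4.00·(cos219°, sin219°) = (-3.1086, -2.5173)
|BD| = 9.4500
circle(B,7.00) ∩ circle(D,5.00): a=5.9949, h=3.6141
  candidates: C₊=(1.7069,2.5631) cross=34.153; C₋=(3.6324,-4.4039) cross=-34.153
  mode + wants cross > 0 → take C=(1.7069,2.5631) (cross=34.153)
ex = (C−B)/|BC| = (0.6879,0.7258); ey = (-0.7258,0.6879)
P = B + 3.39·ex + -3.24·ey = (1.5750,-2.2858)

1.58 -2.29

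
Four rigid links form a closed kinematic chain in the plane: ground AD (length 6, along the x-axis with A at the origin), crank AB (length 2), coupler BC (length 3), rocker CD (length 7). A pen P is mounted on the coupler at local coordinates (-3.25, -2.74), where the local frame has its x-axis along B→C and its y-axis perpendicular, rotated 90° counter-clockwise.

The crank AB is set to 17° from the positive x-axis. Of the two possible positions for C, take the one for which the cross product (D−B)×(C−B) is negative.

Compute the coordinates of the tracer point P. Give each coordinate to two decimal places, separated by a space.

4.40 4.03

A=(0,0), D=(6.00,0)
B = A + 2.00·(cos17°, sin17°) = (1.9126, 0.5847)
|BD| = 4.1290
circle(B,3.00) ∩ circle(D,7.00): a=-2.7793, h=1.1294
  candidates: C₊=(-0.6787,2.0964) cross=4.663; C₋=(-0.9986,-0.1397) cross=-4.663
  mode - wants cross < 0 → take C=(-0.9986,-0.1397) (cross=-4.663)
ex = (C−B)/|BC| = (-0.9704,-0.2415); ey = (0.2415,-0.9704)
P = B + -3.25·ex + -2.74·ey = (4.4048,4.0285)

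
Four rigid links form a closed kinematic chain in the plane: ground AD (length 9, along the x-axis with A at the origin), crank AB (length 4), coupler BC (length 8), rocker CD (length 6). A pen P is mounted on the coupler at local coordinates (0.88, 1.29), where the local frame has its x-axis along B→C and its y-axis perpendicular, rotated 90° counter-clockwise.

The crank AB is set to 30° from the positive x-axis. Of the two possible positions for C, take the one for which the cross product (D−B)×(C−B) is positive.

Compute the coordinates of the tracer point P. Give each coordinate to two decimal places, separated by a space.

3.62 3.55

A=(0,0), D=(9.00,0)
B = A + 4.00·(cos30°, sin30°) = (3.4641, 2.0000)
|BD| = 5.8861
circle(B,8.00) ∩ circle(D,6.00): a=5.3215, h=5.9734
  candidates: C₊=(10.4987,5.8098) cross=35.160; C₋=(6.4394,-5.4262) cross=-35.160
  mode + wants cross > 0 → take C=(10.4987,5.8098) (cross=35.160)
ex = (C−B)/|BC| = (0.8793,0.4762); ey = (-0.4762,0.8793)
P = B + 0.88·ex + 1.29·ey = (3.6236,3.5534)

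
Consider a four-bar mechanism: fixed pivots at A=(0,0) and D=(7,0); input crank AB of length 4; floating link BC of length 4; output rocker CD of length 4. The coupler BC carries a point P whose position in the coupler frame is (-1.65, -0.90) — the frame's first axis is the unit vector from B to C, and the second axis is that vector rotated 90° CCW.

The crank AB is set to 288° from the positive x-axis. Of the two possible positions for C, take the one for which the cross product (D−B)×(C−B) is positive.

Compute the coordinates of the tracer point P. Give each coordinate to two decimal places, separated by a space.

A=(0,0), D=(7.00,0)
B = A + 4.00·(cos288°, sin288°) = (1.2361, -3.8042)
|BD| = 6.9062
circle(B,4.00) ∩ circle(D,4.00): a=3.4531, h=2.0190
  candidates: C₊=(3.0059,-0.2171) cross=13.943; C₋=(5.2302,-3.5872) cross=-13.943
  mode + wants cross > 0 → take C=(3.0059,-0.2171) (cross=13.943)
ex = (C−B)/|BC| = (0.4425,0.8968); ey = (-0.8968,0.4425)
P = B + -1.65·ex + -0.90·ey = (1.3131,-5.6821)

1.31 -5.68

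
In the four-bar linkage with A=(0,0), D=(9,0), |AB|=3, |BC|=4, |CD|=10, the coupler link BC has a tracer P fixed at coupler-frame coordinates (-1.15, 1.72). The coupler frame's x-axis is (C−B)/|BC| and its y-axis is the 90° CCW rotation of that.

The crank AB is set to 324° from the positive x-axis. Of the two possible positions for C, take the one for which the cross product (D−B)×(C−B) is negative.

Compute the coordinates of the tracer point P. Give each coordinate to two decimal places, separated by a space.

A=(0,0), D=(9.00,0)
B = A + 3.00·(cos324°, sin324°) = (2.4271, -1.7634)
|BD| = 6.8054
circle(B,4.00) ∩ circle(D,10.00): a=-2.7689, h=2.8867
  candidates: C₊=(-0.9953,0.3073) cross=19.645; C₋=(0.5007,-5.2689) cross=-19.645
  mode - wants cross < 0 → take C=(0.5007,-5.2689) (cross=-19.645)
ex = (C−B)/|BC| = (-0.4816,-0.8764); ey = (0.8764,-0.4816)
P = B + -1.15·ex + 1.72·ey = (4.4883,-1.5838)

4.49 -1.58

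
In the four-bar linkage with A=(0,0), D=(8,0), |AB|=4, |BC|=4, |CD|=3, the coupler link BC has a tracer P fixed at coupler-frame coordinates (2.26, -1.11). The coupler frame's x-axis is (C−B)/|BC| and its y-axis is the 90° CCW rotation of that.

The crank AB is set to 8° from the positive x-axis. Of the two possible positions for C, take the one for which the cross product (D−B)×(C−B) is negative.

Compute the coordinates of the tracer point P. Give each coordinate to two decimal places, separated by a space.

4.50 -1.90

A=(0,0), D=(8.00,0)
B = A + 4.00·(cos8°, sin8°) = (3.9611, 0.5567)
|BD| = 4.0771
circle(B,4.00) ∩ circle(D,3.00): a=2.8970, h=2.7581
  candidates: C₊=(7.2075,2.8934) cross=11.245; C₋=(6.4543,-2.5712) cross=-11.245
  mode - wants cross < 0 → take C=(6.4543,-2.5712) (cross=-11.245)
ex = (C−B)/|BC| = (0.6233,-0.7820); ey = (0.7820,0.6233)
P = B + 2.26·ex + -1.11·ey = (4.5018,-1.9024)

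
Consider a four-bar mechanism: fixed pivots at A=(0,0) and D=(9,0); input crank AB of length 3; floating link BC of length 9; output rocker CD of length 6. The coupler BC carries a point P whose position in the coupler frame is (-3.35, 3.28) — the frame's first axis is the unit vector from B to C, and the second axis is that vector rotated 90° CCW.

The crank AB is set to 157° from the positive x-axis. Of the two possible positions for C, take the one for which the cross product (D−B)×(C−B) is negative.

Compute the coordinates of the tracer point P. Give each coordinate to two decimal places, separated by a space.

A=(0,0), D=(9.00,0)
B = A + 3.00·(cos157°, sin157°) = (-2.7615, 1.1722)
|BD| = 11.8198
circle(B,9.00) ∩ circle(D,6.00): a=7.8135, h=4.4665
  candidates: C₊=(5.4564,4.8418) cross=52.793; C₋=(4.5705,-4.0472) cross=-52.793
  mode - wants cross < 0 → take C=(4.5705,-4.0472) (cross=-52.793)
ex = (C−B)/|BC| = (0.8147,-0.5799); ey = (0.5799,0.8147)
P = B + -3.35·ex + 3.28·ey = (-3.5885,5.7871)

-3.59 5.79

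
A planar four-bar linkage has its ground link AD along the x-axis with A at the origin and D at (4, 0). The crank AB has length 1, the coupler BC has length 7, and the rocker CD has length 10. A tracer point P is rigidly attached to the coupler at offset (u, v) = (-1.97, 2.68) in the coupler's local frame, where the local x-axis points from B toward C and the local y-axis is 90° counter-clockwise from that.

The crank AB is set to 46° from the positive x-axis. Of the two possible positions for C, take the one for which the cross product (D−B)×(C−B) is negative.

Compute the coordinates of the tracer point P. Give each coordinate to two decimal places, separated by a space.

3.50 -1.07

A=(0,0), D=(4.00,0)
B = A + 1.00·(cos46°, sin46°) = (0.6947, 0.7193)
|BD| = 3.3827
circle(B,7.00) ∩ circle(D,10.00): a=-5.8470, h=3.8487
  candidates: C₊=(-4.2001,5.7234) cross=13.019; C₋=(-5.8370,-1.7980) cross=-13.019
  mode - wants cross < 0 → take C=(-5.8370,-1.7980) (cross=-13.019)
ex = (C−B)/|BC| = (-0.9331,-0.3596); ey = (0.3596,-0.9331)
P = B + -1.97·ex + 2.68·ey = (3.4966,-1.0729)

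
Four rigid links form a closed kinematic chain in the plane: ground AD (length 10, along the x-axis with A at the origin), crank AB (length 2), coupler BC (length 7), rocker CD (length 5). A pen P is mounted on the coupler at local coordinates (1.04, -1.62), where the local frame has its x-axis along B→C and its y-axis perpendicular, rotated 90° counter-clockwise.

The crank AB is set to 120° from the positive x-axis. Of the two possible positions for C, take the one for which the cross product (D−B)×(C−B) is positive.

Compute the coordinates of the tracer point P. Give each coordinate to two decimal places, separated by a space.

A=(0,0), D=(10.00,0)
B = A + 2.00·(cos120°, sin120°) = (-1.0000, 1.7321)
|BD| = 11.1355
circle(B,7.00) ∩ circle(D,5.00): a=6.6454, h=2.1997
  candidates: C₊=(5.9067,2.8713) cross=24.495; C₋=(5.2224,-1.4745) cross=-24.495
  mode + wants cross > 0 → take C=(5.9067,2.8713) (cross=24.495)
ex = (C−B)/|BC| = (0.9867,0.1628); ey = (-0.1628,0.9867)
P = B + 1.04·ex + -1.62·ey = (0.2898,0.3029)

0.29 0.30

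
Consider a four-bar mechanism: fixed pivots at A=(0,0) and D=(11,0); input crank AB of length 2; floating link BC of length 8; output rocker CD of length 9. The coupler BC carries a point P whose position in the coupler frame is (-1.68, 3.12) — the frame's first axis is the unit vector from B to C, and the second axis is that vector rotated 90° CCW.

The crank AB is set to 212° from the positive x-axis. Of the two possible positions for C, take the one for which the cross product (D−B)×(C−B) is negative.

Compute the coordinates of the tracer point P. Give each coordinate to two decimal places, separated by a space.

A=(0,0), D=(11.00,0)
B = A + 2.00·(cos212°, sin212°) = (-1.6961, -1.0598)
|BD| = 12.7403
circle(B,8.00) ∩ circle(D,9.00): a=5.7030, h=5.6104
  candidates: C₊=(3.5204,5.0055) cross=71.478; C₋=(4.4538,-6.1764) cross=-71.478
  mode - wants cross < 0 → take C=(4.4538,-6.1764) (cross=-71.478)
ex = (C−B)/|BC| = (0.7687,-0.6396); ey = (0.6396,0.7687)
P = B + -1.68·ex + 3.12·ey = (-0.9921,2.4131)

-0.99 2.41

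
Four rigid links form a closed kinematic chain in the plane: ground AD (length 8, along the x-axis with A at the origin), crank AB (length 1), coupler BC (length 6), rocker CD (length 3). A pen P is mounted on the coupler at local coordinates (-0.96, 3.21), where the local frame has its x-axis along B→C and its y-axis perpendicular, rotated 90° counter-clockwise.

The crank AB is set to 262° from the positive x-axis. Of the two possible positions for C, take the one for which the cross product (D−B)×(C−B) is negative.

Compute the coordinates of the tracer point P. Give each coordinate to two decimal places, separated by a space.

A=(0,0), D=(8.00,0)
B = A + 1.00·(cos262°, sin262°) = (-0.1392, -0.9903)
|BD| = 8.1992
circle(B,6.00) ∩ circle(D,3.00): a=5.7461, h=1.7269
  candidates: C₊=(5.3563,1.4180) cross=14.160; C₋=(5.7734,-2.0106) cross=-14.160
  mode - wants cross < 0 → take C=(5.7734,-2.0106) (cross=-14.160)
ex = (C−B)/|BC| = (0.9854,-0.1701); ey = (0.1701,0.9854)
P = B + -0.96·ex + 3.21·ey = (-0.5393,2.3362)

-0.54 2.34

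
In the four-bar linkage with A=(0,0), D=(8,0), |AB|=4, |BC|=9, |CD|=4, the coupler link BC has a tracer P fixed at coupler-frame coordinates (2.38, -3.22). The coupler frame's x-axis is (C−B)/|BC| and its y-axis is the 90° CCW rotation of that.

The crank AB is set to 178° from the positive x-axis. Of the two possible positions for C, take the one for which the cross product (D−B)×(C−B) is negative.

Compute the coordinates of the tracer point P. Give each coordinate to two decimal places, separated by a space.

-2.55 -3.59

A=(0,0), D=(8.00,0)
B = A + 4.00·(cos178°, sin178°) = (-3.9976, 0.1396)
|BD| = 11.9984
circle(B,9.00) ∩ circle(D,4.00): a=8.7079, h=2.2744
  candidates: C₊=(4.7362,2.3125) cross=27.289; C₋=(4.6833,-2.2359) cross=-27.289
  mode - wants cross < 0 → take C=(4.6833,-2.2359) (cross=-27.289)
ex = (C−B)/|BC| = (0.9645,-0.2639); ey = (0.2639,0.9645)
P = B + 2.38·ex + -3.22·ey = (-2.5519,-3.5944)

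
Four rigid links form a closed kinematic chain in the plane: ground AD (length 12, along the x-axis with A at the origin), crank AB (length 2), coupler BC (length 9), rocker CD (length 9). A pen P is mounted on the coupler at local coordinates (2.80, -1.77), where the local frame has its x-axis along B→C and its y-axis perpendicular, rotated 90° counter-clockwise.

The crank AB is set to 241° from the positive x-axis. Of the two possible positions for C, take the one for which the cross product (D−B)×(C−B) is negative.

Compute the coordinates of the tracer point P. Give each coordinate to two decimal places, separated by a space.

A=(0,0), D=(12.00,0)
B = A + 2.00·(cos241°, sin241°) = (-0.9696, -1.7492)
|BD| = 13.0870
circle(B,9.00) ∩ circle(D,9.00): a=6.5435, h=6.1792
  candidates: C₊=(4.6893,5.2491) cross=80.867; C₋=(6.3411,-6.9984) cross=-80.867
  mode - wants cross < 0 → take C=(6.3411,-6.9984) (cross=-80.867)
ex = (C−B)/|BC| = (0.8123,-0.5832); ey = (0.5832,0.8123)
P = B + 2.80·ex + -1.77·ey = (0.2725,-4.8201)

0.27 -4.82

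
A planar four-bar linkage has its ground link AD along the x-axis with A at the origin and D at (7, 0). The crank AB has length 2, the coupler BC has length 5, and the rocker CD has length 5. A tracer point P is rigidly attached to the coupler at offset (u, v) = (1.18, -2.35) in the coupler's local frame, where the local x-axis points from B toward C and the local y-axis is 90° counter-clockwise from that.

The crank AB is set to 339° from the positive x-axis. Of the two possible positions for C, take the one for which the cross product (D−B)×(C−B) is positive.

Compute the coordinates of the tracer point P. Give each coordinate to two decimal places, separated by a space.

4.49 -0.56

A=(0,0), D=(7.00,0)
B = A + 2.00·(cos339°, sin339°) = (1.8672, -0.7167)
|BD| = 5.1826
circle(B,5.00) ∩ circle(D,5.00): a=2.5913, h=4.2761
  candidates: C₊=(3.8422,3.8766) cross=22.162; C₋=(5.0249,-4.5934) cross=-22.162
  mode + wants cross > 0 → take C=(3.8422,3.8766) (cross=22.162)
ex = (C−B)/|BC| = (0.3950,0.9187); ey = (-0.9187,0.3950)
P = B + 1.18·ex + -2.35·ey = (4.4922,-0.5610)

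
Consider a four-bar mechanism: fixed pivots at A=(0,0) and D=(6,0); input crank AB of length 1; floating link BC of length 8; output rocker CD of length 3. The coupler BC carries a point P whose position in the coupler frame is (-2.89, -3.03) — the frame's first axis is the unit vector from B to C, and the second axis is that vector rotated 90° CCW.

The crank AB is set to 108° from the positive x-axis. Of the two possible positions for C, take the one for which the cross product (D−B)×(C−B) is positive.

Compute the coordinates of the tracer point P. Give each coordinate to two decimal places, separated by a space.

A=(0,0), D=(6.00,0)
B = A + 1.00·(cos108°, sin108°) = (-0.3090, 0.9511)
|BD| = 6.3803
circle(B,8.00) ∩ circle(D,3.00): a=7.5003, h=2.7831
  candidates: C₊=(7.5223,2.5851) cross=17.757; C₋=(6.6926,-2.9189) cross=-17.757
  mode + wants cross > 0 → take C=(7.5223,2.5851) (cross=17.757)
ex = (C−B)/|BC| = (0.9789,0.2042); ey = (-0.2042,0.9789)
P = B + -2.89·ex + -3.03·ey = (-2.5192,-2.6053)

-2.52 -2.61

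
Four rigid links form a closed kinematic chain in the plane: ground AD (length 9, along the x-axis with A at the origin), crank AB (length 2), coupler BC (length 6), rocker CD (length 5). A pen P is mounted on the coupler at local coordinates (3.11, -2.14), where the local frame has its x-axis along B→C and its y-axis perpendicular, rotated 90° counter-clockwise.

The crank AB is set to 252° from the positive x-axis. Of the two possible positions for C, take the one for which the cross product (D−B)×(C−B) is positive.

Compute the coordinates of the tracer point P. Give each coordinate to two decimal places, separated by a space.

3.16 -1.83

A=(0,0), D=(9.00,0)
B = A + 2.00·(cos252°, sin252°) = (-0.6180, -1.9021)
|BD| = 9.8043
circle(B,6.00) ∩ circle(D,5.00): a=5.4631, h=2.4808
  candidates: C₊=(4.2600,1.5914) cross=24.322; C₋=(5.2226,-3.2758) cross=-24.322
  mode + wants cross > 0 → take C=(4.2600,1.5914) (cross=24.322)
ex = (C−B)/|BC| = (0.8130,0.5823); ey = (-0.5823,0.8130)
P = B + 3.11·ex + -2.14·ey = (3.1564,-1.8311)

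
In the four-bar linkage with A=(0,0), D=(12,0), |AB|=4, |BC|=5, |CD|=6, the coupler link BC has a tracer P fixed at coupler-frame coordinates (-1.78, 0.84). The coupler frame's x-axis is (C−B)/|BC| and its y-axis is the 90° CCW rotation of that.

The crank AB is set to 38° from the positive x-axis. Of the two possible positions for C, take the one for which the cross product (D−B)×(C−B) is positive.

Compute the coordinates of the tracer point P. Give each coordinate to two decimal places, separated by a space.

1.19 2.59

A=(0,0), D=(12.00,0)
B = A + 4.00·(cos38°, sin38°) = (3.1520, 2.4626)
|BD| = 9.1843
circle(B,5.00) ∩ circle(D,6.00): a=3.9933, h=3.0089
  candidates: C₊=(7.8059,4.2906) cross=27.635; C₋=(6.1923,-1.5068) cross=-27.635
  mode + wants cross > 0 → take C=(7.8059,4.2906) (cross=27.635)
ex = (C−B)/|BC| = (0.9308,0.3656); ey = (-0.3656,0.9308)
P = B + -1.78·ex + 0.84·ey = (1.1882,2.5937)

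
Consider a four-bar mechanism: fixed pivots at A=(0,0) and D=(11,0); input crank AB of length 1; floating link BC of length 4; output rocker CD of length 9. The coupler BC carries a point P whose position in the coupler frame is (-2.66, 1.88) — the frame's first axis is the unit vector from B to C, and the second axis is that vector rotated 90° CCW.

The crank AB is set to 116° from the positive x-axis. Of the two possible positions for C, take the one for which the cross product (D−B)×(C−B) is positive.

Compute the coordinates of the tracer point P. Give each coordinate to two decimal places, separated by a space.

-3.69 0.69

A=(0,0), D=(11.00,0)
B = A + 1.00·(cos116°, sin116°) = (-0.4384, 0.8988)
|BD| = 11.4736
circle(B,4.00) ∩ circle(D,9.00): a=2.9042, h=2.7505
  candidates: C₊=(2.6724,3.4134) cross=31.559; C₋=(2.2415,-2.0708) cross=-31.559
  mode + wants cross > 0 → take C=(2.6724,3.4134) (cross=31.559)
ex = (C−B)/|BC| = (0.7777,0.6286); ey = (-0.6286,0.7777)
P = B + -2.66·ex + 1.88·ey = (-3.6889,0.6887)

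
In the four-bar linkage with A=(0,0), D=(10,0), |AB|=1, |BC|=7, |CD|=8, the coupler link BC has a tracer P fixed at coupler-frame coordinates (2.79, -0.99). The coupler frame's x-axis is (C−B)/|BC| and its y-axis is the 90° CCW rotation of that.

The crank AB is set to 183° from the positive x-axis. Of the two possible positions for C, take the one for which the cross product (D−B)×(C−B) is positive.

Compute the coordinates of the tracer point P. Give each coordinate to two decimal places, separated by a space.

A=(0,0), D=(10.00,0)
B = A + 1.00·(cos183°, sin183°) = (-0.9986, -0.0523)
|BD| = 10.9988
circle(B,7.00) ∩ circle(D,8.00): a=4.8175, h=5.0786
  candidates: C₊=(3.7946,5.0491) cross=55.858; C₋=(3.8430,-5.1079) cross=-55.858
  mode + wants cross > 0 → take C=(3.7946,5.0491) (cross=55.858)
ex = (C−B)/|BC| = (0.6848,0.7288); ey = (-0.7288,0.6848)
P = B + 2.79·ex + -0.99·ey = (1.6333,1.3030)

1.63 1.30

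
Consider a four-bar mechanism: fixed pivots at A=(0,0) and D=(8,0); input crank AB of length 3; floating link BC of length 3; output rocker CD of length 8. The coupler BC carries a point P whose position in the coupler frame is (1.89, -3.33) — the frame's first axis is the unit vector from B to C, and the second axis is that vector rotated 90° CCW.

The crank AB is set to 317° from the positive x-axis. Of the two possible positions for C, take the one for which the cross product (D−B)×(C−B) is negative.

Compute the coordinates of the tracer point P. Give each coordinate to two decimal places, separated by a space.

-1.37 -3.44

A=(0,0), D=(8.00,0)
B = A + 3.00·(cos317°, sin317°) = (2.1941, -2.0460)
|BD| = 6.1559
circle(B,3.00) ∩ circle(D,8.00): a=-1.3893, h=2.6589
  candidates: C₊=(0.0000,-0.0000) cross=16.368; C₋=(1.7674,-5.0155) cross=-16.368
  mode - wants cross < 0 → take C=(1.7674,-5.0155) (cross=-16.368)
ex = (C−B)/|BC| = (-0.1422,-0.9898); ey = (0.9898,-0.1422)
P = B + 1.89·ex + -3.33·ey = (-1.3709,-3.4432)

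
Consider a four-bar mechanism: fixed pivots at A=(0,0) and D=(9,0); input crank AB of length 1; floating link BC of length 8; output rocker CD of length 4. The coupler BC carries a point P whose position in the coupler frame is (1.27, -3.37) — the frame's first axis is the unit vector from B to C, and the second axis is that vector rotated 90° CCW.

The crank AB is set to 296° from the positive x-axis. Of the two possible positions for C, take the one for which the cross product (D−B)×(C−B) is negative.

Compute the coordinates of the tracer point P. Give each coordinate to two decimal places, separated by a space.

A=(0,0), D=(9.00,0)
B = A + 1.00·(cos296°, sin296°) = (0.4384, -0.8988)
|BD| = 8.6087
circle(B,8.00) ∩ circle(D,4.00): a=7.0922, h=3.7014
  candidates: C₊=(7.1054,3.5228) cross=31.864; C₋=(7.8783,-3.8395) cross=-31.864
  mode - wants cross < 0 → take C=(7.8783,-3.8395) (cross=-31.864)
ex = (C−B)/|BC| = (0.9300,-0.3676); ey = (0.3676,0.9300)
P = B + 1.27·ex + -3.37·ey = (0.3807,-4.4997)

0.38 -4.50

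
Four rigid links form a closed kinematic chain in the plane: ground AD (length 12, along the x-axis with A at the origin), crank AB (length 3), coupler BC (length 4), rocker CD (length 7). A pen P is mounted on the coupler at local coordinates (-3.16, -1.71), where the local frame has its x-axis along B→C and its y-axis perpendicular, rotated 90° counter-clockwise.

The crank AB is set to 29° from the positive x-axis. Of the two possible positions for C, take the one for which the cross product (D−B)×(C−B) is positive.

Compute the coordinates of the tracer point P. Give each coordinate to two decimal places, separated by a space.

A=(0,0), D=(12.00,0)
B = A + 3.00·(cos29°, sin29°) = (2.6239, 1.4544)
|BD| = 9.4883
circle(B,4.00) ∩ circle(D,7.00): a=3.0051, h=2.6399
  candidates: C₊=(5.9982,3.6025) cross=25.048; C₋=(5.1888,-1.6149) cross=-25.048
  mode + wants cross > 0 → take C=(5.9982,3.6025) (cross=25.048)
ex = (C−B)/|BC| = (0.8436,0.5370); ey = (-0.5370,0.8436)
P = B + -3.16·ex + -1.71·ey = (0.8765,-1.6850)

0.88 -1.69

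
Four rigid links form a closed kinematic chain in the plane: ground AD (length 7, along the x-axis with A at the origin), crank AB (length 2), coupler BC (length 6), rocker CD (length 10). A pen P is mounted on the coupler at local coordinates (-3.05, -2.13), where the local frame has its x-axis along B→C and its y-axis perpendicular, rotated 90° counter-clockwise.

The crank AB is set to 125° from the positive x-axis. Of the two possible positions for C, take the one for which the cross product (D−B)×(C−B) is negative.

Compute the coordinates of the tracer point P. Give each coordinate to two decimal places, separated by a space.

A=(0,0), D=(7.00,0)
B = A + 2.00·(cos125°, sin125°) = (-1.1472, 1.6383)
|BD| = 8.3102
circle(B,6.00) ∩ circle(D,10.00): a=0.3045, h=5.9923
  candidates: C₊=(0.3327,7.4530) cross=49.797; C₋=(-2.0300,-4.2964) cross=-49.797
  mode - wants cross < 0 → take C=(-2.0300,-4.2964) (cross=-49.797)
ex = (C−B)/|BC| = (-0.1471,-0.9891); ey = (0.9891,-0.1471)
P = B + -3.05·ex + -2.13·ey = (-2.8052,4.9685)

-2.81 4.97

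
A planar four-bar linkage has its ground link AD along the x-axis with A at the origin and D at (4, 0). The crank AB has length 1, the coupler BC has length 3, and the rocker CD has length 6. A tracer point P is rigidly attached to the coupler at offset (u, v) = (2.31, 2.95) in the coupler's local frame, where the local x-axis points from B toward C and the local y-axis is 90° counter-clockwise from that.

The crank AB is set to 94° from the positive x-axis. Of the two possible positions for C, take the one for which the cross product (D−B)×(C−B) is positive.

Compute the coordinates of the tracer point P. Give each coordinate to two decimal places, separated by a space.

A=(0,0), D=(4.00,0)
B = A + 1.00·(cos94°, sin94°) = (-0.0698, 0.9976)
|BD| = 4.1902
circle(B,3.00) ∩ circle(D,6.00): a=-1.1267, h=2.7804
  candidates: C₊=(-0.5021,3.9662) cross=11.651; C₋=(-1.8260,-1.4347) cross=-11.651
  mode + wants cross > 0 → take C=(-0.5021,3.9662) (cross=11.651)
ex = (C−B)/|BC| = (-0.1441,0.9896); ey = (-0.9896,-0.1441)
P = B + 2.31·ex + 2.95·ey = (-3.3219,2.8583)

-3.32 2.86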